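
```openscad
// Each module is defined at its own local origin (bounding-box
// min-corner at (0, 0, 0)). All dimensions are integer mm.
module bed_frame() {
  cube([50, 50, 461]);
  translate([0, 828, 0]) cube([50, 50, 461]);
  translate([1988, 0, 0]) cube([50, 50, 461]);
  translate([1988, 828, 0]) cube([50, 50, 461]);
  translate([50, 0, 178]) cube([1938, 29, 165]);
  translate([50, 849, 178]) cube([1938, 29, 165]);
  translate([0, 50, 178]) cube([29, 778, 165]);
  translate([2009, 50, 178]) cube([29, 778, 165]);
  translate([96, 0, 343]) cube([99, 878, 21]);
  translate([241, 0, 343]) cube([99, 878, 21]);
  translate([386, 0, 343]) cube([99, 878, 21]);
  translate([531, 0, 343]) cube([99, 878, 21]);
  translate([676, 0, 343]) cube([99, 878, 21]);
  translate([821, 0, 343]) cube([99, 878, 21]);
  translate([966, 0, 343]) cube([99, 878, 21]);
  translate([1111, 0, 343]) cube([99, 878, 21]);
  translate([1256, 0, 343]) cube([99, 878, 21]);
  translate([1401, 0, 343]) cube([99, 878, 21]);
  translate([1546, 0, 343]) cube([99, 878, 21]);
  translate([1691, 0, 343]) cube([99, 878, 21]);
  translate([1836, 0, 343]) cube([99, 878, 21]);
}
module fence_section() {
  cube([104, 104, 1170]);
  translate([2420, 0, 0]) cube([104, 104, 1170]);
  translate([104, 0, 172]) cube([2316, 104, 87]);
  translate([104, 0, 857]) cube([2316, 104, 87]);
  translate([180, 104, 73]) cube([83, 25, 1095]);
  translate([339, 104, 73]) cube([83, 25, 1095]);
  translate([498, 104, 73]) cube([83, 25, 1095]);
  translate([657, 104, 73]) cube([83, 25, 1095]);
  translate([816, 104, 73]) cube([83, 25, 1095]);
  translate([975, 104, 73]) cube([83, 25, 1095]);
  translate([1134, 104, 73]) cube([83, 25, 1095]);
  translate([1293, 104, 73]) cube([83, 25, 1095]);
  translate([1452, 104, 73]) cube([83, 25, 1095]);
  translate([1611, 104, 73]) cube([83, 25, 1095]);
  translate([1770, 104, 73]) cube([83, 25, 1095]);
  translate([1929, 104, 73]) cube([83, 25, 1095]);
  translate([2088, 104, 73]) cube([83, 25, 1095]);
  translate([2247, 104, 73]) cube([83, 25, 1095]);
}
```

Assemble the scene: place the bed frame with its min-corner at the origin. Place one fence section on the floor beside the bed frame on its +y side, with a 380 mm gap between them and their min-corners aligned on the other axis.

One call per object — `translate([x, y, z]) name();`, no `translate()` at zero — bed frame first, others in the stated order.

bed_frame();
translate([0, 1258, 0]) fence_section();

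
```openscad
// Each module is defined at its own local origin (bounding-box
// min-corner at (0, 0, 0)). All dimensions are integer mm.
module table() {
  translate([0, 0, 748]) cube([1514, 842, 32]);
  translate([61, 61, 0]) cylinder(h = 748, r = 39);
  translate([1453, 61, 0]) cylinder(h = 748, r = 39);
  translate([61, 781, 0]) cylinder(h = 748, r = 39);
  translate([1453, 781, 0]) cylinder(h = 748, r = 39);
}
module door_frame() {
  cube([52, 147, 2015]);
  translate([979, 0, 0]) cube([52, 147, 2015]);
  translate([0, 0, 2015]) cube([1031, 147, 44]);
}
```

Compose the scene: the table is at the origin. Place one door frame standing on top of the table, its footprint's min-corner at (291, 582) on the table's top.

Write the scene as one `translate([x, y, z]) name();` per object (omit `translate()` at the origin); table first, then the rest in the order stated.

table();
translate([291, 582, 780]) door_frame();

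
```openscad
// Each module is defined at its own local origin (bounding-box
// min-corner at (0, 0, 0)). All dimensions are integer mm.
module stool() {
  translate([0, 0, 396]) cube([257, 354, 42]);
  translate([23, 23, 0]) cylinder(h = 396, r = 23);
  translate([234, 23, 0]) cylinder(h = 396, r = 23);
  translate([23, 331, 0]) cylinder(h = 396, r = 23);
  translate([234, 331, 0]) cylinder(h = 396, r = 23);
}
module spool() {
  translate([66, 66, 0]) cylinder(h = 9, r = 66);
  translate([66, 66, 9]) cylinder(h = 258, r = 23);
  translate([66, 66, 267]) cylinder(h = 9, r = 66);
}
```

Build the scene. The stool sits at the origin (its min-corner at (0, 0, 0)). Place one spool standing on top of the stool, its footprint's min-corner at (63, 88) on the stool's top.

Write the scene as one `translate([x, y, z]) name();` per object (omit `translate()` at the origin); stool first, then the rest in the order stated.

stool();
translate([63, 88, 438]) spool();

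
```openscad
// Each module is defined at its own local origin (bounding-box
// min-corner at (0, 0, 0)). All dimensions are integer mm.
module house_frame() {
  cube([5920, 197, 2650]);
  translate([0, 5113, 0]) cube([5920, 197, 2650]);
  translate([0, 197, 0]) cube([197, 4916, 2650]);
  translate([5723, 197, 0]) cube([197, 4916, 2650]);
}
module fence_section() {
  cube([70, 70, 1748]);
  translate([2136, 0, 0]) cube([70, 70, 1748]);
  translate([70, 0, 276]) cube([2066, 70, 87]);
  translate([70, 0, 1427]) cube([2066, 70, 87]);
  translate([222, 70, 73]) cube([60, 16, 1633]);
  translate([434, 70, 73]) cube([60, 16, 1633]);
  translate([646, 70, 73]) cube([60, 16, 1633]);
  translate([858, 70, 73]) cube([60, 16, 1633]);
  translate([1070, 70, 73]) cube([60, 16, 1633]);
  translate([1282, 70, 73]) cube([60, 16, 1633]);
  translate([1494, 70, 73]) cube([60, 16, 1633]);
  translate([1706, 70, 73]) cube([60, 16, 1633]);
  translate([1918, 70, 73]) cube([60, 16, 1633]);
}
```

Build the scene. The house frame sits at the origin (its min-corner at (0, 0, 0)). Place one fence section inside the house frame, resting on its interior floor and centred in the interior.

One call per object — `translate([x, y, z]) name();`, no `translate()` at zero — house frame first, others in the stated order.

house_frame();
translate([1857, 2612, 0]) fence_section();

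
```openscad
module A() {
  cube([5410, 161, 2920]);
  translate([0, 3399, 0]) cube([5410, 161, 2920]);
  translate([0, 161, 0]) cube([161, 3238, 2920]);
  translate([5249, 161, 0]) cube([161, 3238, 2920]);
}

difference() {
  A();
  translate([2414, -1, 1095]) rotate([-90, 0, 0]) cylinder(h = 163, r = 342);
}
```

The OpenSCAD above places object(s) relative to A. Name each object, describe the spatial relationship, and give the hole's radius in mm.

The subtracted cylinder has r = 342 mm.

A is a house frame. The house frame has a circular hole through its front wall. The hole's radius is 342 mm.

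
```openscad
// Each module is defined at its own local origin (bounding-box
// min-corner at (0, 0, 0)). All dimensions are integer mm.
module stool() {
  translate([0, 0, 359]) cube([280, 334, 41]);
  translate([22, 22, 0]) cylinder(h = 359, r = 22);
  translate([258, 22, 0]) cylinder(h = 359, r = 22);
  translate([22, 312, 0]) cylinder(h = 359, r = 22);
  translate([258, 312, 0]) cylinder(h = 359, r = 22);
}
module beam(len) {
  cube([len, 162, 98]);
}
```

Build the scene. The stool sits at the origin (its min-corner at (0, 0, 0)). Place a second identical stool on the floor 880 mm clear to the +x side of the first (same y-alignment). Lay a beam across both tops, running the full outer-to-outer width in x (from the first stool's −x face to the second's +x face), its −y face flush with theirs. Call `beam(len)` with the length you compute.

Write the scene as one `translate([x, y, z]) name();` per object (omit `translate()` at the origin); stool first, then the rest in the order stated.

stool();
translate([1160, 0, 0]) stool();
translate([0, 0, 400]) beam(1440);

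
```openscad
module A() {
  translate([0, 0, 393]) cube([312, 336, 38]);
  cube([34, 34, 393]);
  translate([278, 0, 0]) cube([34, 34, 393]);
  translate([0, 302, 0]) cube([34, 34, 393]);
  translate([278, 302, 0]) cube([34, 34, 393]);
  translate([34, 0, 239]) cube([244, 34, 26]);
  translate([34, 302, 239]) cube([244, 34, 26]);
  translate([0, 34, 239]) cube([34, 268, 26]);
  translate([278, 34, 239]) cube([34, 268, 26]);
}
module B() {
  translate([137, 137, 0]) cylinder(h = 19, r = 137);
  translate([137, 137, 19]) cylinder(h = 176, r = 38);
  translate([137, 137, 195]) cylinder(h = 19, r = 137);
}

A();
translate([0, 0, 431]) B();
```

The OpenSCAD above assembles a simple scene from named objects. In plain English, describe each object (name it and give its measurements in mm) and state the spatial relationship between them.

A is a four-legged stool. The seat is a 312×336×38 mm slab whose top surface is at z = 431 mm; four square legs, each 34×34 mm in cross-section, run from the floor (z = 0) to the underside of the seat, each flush with a corner of the seat. Four stretchers, 34 mm wide and 26 mm tall, connect adjacent legs with their undersides at z = 239 mm, each running between the inner faces of the legs it joins and aligned with the legs' outer faces on the other axis.

B is a spool: two coaxial disc flanges of radius 137 mm and thickness 19 mm, joined by a core cylinder of radius 38 mm and height 176 mm. The lower flange rests on z = 0 and the three cylinders share a vertical axis.

The spool is on top of the stool.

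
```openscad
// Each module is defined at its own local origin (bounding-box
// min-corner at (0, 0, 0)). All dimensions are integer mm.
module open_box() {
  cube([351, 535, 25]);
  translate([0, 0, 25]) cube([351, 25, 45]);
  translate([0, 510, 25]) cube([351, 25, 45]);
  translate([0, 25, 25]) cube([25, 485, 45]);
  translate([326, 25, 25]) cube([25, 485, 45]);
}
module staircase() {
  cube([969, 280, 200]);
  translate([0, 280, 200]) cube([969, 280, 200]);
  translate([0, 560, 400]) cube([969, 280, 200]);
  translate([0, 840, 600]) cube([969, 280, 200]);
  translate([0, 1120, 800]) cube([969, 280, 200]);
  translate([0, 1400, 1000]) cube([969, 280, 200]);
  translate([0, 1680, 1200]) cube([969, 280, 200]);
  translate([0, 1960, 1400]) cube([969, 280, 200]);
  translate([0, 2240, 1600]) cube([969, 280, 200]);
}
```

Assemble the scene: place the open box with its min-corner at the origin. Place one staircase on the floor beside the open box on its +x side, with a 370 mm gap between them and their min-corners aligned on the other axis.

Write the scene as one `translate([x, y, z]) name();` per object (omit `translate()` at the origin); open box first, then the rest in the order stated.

open_box();
translate([721, 0, 0]) staircase();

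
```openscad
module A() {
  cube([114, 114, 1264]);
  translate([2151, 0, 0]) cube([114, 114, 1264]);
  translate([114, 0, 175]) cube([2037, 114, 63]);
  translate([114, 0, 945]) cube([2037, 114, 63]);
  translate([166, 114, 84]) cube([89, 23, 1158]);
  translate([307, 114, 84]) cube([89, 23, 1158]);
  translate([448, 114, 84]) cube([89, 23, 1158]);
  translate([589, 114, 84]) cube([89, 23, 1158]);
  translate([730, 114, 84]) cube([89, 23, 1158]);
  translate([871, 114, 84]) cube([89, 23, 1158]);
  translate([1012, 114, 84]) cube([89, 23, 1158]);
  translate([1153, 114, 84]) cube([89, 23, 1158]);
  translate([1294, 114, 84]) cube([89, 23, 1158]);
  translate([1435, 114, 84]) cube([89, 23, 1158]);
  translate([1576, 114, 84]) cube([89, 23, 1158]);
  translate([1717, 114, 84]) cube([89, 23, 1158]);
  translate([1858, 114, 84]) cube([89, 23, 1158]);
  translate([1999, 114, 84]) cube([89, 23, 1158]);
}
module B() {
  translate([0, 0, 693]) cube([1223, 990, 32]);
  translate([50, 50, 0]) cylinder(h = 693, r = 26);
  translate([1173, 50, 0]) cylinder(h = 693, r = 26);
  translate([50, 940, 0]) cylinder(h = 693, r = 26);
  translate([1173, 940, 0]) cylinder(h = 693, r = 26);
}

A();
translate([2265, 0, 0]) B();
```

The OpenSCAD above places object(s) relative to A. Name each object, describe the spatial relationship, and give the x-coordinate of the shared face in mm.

The fence section's +x face and the table's −x face are both at x = 2265 mm.

A is a fence section. B is a table. The table is against the fence section's +x side, with their −y faces flush. The x-coordinate of the shared face is 2265 mm.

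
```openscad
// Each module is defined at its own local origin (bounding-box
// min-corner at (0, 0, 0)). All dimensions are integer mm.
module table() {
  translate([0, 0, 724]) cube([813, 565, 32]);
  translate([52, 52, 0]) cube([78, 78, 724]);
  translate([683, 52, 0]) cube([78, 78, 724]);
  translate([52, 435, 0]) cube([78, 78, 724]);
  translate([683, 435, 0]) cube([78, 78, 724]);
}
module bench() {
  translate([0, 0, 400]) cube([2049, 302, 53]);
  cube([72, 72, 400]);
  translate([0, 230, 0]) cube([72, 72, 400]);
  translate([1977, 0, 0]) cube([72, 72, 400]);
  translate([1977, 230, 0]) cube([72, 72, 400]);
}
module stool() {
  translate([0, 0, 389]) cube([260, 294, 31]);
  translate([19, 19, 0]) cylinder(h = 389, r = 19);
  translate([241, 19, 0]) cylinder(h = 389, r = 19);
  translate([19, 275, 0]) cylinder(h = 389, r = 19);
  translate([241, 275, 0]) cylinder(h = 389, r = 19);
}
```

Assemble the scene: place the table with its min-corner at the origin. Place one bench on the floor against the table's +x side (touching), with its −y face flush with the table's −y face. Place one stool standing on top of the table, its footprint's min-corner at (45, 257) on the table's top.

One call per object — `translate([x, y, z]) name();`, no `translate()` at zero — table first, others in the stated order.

table();
translate([813, 0, 0]) bench();
translate([45, 257, 756]) stool();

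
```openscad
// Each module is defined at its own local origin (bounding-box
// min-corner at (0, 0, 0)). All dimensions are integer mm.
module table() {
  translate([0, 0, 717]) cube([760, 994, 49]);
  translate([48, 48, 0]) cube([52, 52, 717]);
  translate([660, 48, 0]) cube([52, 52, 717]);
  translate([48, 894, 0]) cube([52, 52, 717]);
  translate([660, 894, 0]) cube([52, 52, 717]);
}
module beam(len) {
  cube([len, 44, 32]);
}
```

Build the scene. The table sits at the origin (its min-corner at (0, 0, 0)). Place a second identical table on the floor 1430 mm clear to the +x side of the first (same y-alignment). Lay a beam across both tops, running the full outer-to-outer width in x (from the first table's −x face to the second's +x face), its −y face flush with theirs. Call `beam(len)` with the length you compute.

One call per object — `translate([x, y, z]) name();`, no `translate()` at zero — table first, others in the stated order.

table();
translate([2190, 0, 0]) table();
translate([0, 0, 766]) beam(2950);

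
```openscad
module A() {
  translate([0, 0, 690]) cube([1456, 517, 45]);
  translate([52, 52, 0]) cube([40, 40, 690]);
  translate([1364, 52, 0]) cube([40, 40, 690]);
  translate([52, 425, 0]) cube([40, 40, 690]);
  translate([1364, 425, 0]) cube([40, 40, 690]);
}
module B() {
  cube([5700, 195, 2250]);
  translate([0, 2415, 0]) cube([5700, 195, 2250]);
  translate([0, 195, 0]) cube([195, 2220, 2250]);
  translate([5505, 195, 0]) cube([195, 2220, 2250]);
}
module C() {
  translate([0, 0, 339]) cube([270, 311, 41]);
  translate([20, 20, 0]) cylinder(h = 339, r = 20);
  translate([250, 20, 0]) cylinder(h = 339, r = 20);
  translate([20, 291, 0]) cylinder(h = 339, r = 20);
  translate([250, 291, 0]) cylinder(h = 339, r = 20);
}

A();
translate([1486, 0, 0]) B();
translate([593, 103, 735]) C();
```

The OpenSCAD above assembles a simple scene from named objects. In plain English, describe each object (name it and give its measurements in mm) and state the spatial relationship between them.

A is a table with a 1456×517 mm rectangular top, 45 mm thick, top surface at z = 735 mm, supported by four 40×40 mm square legs, each inset 52 mm from the nearest pair of top edges, running from the floor.

B is the wall frame of a small rectangular building: four walls, each 2250 mm tall and 195 mm thick, enclosing a footprint 5700 mm (x) by 2610 mm (y) outside-to-outside, with no floor or roof. The front and back walls (the −y and +y sides) span the full width; the two side walls fit between them.

C is a simple wooden stool: a rectangular seat 270 mm (x) by 311 mm (y), 41 mm thick, top face at z = 380 mm, on four round legs, each 40 mm in diameter. The legs rest on z = 0, each leg's axis is inset half a diameter from the nearest pair of seat edges (so the leg's bounding box is flush with the corner).

The house frame is on the floor beside the table on its +x side. The stool is on top of the table, centred.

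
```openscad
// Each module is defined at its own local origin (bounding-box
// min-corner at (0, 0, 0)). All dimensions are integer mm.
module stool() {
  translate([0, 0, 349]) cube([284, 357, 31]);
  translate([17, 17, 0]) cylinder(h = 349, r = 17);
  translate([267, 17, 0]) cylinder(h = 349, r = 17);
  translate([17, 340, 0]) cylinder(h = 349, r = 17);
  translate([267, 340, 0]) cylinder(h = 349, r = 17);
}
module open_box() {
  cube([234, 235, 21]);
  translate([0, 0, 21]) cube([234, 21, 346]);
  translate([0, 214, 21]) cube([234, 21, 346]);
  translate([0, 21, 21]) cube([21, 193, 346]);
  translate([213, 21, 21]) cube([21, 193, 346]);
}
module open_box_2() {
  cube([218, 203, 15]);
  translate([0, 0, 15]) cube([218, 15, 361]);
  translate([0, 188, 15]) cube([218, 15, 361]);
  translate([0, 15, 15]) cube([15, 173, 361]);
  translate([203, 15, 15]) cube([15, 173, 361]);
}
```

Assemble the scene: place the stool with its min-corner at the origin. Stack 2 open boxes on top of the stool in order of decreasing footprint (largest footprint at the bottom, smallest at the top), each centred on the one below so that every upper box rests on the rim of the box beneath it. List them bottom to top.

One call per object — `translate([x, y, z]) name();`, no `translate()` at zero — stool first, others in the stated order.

stool();
translate([25, 61, 380]) open_box();
translate([33, 77, 747]) open_box_2();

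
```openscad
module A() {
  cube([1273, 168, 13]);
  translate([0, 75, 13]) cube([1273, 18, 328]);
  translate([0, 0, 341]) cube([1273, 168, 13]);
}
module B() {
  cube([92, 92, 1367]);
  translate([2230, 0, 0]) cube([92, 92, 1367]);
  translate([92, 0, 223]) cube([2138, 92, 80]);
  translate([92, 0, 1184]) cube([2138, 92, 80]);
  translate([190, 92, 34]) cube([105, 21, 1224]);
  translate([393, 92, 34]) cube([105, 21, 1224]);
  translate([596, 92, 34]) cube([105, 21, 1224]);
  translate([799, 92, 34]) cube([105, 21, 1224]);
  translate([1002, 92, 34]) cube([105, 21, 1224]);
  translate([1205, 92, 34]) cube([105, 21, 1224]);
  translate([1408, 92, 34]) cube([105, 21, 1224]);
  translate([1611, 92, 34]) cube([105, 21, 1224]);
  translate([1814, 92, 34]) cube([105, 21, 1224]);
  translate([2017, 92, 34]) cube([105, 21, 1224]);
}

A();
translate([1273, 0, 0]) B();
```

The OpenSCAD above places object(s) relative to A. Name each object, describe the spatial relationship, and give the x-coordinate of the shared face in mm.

A is an I-beam. B is a fence section. The fence section is against the I-beam's +x side, with their −y faces flush. The x-coordinate of the shared face is 1273 mm.

The I-beam's +x face and the fence section's −x face are both at x = 1273 mm.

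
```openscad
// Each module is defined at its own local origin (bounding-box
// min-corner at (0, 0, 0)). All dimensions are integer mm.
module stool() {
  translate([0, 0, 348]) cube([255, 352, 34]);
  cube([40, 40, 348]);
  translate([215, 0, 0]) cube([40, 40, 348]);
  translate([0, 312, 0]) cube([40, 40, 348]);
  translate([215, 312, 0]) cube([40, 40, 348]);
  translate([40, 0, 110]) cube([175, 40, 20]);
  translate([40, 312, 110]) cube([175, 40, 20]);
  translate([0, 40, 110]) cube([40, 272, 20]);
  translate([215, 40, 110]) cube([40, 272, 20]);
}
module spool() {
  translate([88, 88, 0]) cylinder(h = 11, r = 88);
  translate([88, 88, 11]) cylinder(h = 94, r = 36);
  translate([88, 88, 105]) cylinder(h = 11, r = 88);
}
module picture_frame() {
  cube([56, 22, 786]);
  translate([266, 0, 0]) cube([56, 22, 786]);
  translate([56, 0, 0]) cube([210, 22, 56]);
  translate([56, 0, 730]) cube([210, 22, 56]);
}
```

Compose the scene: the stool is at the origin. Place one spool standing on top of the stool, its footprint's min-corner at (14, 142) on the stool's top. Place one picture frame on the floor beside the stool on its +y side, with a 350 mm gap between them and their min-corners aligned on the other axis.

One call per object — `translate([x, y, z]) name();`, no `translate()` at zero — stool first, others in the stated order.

stool();
translate([14, 142, 382]) spool();
translate([0, 702, 0]) picture_frame();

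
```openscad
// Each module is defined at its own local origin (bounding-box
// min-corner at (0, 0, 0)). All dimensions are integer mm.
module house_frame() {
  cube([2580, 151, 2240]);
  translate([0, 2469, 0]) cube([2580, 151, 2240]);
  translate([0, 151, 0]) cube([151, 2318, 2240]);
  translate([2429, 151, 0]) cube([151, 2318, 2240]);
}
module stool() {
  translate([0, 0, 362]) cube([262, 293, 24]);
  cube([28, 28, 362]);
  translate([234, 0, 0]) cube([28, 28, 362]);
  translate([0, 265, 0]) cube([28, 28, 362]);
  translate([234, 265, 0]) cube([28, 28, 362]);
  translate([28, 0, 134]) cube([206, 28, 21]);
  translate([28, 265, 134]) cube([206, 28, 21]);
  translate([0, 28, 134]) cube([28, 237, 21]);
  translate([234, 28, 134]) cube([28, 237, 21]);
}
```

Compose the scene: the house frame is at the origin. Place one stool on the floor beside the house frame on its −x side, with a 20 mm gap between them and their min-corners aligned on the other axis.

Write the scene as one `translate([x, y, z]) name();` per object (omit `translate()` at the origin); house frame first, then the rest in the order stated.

house_frame();
translate([-282, 0, 0]) stool();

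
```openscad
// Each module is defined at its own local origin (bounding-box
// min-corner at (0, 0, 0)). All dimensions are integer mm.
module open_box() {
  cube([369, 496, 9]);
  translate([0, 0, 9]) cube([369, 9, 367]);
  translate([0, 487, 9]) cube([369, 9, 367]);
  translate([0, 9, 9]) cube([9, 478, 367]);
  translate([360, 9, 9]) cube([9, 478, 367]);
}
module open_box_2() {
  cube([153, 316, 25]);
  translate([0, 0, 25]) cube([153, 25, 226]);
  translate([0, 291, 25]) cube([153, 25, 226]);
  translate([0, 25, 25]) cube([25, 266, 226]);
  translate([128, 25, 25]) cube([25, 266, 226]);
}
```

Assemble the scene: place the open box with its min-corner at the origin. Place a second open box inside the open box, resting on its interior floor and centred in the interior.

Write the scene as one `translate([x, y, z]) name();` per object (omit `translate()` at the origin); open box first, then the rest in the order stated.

open_box();
translate([108, 90, 9]) open_box_2();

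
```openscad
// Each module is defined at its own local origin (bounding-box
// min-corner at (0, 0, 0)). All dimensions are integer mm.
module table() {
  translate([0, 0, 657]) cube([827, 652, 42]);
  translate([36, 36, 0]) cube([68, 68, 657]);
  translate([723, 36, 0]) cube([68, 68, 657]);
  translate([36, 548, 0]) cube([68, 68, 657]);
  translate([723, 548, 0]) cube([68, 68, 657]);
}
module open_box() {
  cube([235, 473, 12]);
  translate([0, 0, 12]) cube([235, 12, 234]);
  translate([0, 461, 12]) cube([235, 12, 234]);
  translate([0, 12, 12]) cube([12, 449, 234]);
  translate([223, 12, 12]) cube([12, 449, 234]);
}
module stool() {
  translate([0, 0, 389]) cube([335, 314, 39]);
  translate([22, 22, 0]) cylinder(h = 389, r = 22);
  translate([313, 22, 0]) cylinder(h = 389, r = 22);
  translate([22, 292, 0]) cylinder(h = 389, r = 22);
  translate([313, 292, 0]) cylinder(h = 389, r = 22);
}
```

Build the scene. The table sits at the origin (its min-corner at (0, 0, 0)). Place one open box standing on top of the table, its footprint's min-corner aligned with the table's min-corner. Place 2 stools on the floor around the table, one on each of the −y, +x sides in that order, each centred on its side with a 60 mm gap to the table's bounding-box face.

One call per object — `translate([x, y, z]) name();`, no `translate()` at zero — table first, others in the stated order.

table();
translate([0, 0, 699]) open_box();
translate([246, -374, 0]) stool();
translate([887, 169, 0]) stool();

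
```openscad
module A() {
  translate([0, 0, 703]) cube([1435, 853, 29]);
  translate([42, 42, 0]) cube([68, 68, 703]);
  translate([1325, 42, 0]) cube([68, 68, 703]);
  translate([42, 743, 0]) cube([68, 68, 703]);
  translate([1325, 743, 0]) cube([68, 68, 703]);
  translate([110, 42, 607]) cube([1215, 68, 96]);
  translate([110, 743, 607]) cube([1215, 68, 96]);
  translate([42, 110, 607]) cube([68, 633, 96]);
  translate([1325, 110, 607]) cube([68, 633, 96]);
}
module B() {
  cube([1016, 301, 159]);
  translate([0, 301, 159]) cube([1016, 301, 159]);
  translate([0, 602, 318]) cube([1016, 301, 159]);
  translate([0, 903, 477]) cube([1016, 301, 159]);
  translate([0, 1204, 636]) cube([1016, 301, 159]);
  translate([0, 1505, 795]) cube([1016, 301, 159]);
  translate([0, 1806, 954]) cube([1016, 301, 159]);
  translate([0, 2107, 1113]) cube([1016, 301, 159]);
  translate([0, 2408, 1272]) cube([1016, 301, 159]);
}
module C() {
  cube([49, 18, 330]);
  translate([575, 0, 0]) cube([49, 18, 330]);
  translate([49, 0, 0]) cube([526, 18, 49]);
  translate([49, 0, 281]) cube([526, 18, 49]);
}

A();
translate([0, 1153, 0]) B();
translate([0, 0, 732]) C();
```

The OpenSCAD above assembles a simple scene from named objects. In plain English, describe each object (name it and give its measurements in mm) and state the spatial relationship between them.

A is a table with a 1435×853 mm rectangular top, 29 mm thick, top surface at z = 732 mm, supported by four 68×68 mm square legs, each inset 42 mm from the nearest pair of top edges, running from the floor. Four apron rails, 68 mm thick and 96 mm tall, run between adjacent legs with their top edges flush with the underside of the top and their outer faces flush with the legs' outer faces.

B is a run of 9 identical solid stair steps. Each tread is 1016×301 mm and each step block is 159 mm high. Step 1 rests on the floor; step k is offset from step 1 by (k−1)×301 mm in y and (k−1)×159 mm in z.

C is a picture frame with a 526×232 mm rectangular opening (x by z) and a uniform 49 mm border on every side. Frame depth is 18 mm along y. It is built from two vertical stiles running the full outside height and two horizontal rails spanning the gap between the stiles.

The staircase is on the floor beside the table on its +y side. The picture frame is on top of the table.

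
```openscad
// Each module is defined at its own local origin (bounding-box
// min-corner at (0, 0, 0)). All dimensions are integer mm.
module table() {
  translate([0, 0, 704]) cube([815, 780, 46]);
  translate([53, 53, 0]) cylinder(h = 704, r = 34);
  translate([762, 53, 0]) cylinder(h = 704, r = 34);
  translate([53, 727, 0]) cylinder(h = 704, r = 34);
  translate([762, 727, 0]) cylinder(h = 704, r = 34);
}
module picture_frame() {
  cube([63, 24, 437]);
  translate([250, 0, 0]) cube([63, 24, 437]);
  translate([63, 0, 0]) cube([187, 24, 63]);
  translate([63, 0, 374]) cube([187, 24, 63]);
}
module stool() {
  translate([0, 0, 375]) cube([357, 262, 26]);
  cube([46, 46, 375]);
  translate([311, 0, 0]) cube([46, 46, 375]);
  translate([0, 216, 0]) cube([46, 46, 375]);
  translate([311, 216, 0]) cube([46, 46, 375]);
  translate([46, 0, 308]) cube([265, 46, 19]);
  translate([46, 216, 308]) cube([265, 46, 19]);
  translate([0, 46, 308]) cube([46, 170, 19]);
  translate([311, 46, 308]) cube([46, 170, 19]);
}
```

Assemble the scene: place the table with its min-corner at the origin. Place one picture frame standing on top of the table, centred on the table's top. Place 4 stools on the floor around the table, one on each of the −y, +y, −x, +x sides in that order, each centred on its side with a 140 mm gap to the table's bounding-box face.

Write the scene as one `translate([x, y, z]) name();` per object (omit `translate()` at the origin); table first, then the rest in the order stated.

table();
translate([251, 378, 750]) picture_frame();
translate([229, -402, 0]) stool();
translate([229, 920, 0]) stool();
translate([-497, 259, 0]) stool();
translate([955, 259, 0]) stool();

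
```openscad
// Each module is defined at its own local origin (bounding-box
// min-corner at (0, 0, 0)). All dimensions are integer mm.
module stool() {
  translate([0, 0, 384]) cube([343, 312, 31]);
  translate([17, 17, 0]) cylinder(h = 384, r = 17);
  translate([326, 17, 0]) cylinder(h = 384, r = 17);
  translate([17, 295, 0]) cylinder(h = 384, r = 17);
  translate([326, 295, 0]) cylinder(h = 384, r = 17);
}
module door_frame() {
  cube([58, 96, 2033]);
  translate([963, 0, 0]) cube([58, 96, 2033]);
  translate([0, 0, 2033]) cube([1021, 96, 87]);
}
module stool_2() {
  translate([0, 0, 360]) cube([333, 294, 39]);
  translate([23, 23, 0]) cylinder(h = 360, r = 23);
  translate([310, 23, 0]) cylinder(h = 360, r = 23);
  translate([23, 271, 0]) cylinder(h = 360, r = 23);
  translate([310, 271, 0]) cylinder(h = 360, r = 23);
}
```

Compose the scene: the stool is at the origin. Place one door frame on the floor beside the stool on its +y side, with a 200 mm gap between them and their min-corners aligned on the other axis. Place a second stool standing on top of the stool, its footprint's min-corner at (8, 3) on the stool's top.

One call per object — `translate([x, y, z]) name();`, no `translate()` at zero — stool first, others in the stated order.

stool();
translate([0, 512, 0]) door_frame();
translate([8, 3, 415]) stool_2();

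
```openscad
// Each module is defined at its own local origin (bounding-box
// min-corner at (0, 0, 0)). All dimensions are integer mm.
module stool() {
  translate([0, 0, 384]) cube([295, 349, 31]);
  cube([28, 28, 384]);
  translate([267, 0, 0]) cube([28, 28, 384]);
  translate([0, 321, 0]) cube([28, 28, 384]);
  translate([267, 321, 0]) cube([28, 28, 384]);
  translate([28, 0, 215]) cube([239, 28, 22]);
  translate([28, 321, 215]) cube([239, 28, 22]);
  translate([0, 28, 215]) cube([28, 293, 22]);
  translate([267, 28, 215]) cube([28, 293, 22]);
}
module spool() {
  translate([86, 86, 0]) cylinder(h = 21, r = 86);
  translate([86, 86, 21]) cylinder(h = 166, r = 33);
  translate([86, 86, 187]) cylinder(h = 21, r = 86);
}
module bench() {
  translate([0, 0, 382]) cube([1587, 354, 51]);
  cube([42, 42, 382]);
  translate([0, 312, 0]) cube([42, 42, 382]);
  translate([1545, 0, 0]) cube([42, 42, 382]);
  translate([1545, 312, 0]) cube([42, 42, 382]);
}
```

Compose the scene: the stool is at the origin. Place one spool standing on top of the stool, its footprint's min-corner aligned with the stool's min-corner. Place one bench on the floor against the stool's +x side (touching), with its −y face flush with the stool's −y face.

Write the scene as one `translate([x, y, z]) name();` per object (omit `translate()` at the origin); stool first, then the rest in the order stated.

stool();
translate([0, 0, 415]) spool();
translate([295, 0, 0]) bench();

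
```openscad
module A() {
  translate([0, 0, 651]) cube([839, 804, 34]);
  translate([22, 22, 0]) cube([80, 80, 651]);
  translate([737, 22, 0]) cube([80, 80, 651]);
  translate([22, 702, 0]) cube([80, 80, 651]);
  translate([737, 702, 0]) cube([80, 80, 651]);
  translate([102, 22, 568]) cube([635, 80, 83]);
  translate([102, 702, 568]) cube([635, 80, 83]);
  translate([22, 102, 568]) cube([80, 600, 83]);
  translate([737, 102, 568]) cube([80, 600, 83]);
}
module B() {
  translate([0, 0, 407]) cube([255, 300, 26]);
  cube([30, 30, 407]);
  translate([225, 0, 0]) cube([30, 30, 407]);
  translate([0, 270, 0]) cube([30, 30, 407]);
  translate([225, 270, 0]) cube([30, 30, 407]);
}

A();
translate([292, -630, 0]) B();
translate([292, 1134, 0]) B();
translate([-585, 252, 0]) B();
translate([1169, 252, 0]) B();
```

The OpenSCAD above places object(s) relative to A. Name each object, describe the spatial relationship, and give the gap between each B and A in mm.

A is a table. B is a stool. Four stools sit around the table at the −y, +y, −x, +x sides. The gap between each stool and the table is 330 mm.

Each stool's nearest face is 330 mm from the table's bounding box.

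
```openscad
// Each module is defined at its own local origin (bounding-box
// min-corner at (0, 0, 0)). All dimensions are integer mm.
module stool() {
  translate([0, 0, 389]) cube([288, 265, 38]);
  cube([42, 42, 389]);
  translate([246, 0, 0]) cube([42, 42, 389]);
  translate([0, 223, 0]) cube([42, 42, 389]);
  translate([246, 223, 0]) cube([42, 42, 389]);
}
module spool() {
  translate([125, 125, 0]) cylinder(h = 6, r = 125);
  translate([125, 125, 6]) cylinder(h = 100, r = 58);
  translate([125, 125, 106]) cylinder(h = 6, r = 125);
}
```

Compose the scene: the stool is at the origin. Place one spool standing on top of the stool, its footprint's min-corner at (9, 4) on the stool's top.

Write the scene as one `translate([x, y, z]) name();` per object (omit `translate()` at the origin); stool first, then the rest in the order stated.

stool();
translate([9, 4, 427]) spool();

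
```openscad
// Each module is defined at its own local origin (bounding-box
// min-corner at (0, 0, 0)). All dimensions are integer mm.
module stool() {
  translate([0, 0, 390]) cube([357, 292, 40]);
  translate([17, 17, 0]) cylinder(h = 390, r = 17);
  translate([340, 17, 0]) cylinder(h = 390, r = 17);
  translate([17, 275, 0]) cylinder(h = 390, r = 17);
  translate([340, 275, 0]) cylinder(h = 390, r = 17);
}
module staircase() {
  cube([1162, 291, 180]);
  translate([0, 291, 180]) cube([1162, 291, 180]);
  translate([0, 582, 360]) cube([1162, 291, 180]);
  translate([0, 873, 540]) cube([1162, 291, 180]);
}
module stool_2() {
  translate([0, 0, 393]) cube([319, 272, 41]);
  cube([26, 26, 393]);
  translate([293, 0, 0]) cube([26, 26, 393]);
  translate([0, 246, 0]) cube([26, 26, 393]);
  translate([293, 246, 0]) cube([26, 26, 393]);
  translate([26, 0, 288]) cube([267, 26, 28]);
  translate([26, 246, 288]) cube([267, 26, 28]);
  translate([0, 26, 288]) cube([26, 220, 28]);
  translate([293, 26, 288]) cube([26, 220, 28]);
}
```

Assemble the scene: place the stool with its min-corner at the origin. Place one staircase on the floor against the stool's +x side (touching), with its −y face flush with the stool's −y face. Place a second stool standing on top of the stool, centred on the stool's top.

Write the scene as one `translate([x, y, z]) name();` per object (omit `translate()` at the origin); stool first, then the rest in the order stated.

stool();
translate([357, 0, 0]) staircase();
translate([19, 10, 430]) stool_2();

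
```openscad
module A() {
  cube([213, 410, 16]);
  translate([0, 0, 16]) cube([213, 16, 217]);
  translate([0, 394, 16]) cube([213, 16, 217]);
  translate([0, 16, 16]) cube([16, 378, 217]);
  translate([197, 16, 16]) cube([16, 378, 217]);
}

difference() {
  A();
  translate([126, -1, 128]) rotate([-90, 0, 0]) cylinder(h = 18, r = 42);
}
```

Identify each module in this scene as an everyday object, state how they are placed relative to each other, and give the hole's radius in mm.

A is an open box. The open box has a circular hole through its front wall. The hole's radius is 42 mm.

The subtracted cylinder has r = 42 mm.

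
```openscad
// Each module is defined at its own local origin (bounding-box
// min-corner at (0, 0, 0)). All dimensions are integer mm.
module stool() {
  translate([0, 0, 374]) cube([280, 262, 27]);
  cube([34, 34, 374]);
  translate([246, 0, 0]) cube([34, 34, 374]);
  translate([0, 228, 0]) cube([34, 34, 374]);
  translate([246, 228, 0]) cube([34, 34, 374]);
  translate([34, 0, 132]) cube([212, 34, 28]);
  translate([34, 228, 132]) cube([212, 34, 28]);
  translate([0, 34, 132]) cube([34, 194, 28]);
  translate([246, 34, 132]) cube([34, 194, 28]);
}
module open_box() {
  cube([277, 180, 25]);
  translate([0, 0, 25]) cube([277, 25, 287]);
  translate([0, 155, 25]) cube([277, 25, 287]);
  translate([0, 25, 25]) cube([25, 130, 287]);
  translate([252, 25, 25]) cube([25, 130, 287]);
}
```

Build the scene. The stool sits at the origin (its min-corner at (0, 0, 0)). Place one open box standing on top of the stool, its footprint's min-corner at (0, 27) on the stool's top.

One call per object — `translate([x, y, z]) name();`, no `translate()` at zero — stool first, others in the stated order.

stool();
translate([0, 27, 401]) open_box();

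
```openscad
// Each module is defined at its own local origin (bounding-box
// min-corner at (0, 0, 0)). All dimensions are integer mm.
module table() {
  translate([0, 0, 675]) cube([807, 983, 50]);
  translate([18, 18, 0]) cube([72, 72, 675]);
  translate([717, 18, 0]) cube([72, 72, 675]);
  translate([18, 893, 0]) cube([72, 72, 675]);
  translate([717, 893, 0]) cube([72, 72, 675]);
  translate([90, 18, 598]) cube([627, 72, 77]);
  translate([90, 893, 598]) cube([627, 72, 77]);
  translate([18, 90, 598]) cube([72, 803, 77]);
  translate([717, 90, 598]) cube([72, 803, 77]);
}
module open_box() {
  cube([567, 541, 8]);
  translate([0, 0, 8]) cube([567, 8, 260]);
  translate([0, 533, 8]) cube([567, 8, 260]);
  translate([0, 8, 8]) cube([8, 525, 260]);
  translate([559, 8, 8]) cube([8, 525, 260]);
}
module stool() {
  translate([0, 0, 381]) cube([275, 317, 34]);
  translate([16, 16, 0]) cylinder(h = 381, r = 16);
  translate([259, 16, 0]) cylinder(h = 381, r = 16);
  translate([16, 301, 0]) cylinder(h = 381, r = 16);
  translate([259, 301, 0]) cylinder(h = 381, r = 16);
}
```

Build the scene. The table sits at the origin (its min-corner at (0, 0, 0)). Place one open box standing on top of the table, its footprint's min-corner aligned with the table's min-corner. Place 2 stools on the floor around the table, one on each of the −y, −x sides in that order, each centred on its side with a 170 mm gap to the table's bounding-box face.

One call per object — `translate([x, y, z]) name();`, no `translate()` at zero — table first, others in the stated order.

table();
translate([0, 0, 725]) open_box();
translate([266, -487, 0]) stool();
translate([-445, 333, 0]) stool();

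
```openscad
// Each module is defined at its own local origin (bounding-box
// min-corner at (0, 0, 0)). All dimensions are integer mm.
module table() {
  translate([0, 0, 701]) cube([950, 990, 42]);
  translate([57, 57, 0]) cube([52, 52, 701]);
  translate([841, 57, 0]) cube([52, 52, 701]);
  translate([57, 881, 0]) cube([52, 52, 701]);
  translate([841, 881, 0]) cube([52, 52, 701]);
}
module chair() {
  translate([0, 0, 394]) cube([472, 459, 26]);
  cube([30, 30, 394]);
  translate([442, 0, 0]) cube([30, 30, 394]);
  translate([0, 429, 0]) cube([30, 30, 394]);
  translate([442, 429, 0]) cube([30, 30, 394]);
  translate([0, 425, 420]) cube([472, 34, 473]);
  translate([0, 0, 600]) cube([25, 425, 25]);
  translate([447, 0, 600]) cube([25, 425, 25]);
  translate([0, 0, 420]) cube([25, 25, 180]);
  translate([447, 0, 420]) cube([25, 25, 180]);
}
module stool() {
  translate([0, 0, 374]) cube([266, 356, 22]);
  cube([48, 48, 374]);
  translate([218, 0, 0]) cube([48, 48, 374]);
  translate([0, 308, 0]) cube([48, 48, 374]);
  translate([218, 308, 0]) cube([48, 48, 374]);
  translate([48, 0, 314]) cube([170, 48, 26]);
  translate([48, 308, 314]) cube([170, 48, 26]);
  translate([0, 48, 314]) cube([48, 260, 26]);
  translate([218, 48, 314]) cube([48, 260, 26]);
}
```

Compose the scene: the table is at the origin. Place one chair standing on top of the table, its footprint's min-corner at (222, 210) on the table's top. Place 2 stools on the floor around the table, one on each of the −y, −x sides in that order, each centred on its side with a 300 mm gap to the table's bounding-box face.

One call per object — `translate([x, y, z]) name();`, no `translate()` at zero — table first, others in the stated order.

table();
translate([222, 210, 743]) chair();
translate([342, -656, 0]) stool();
translate([-566, 317, 0]) stool();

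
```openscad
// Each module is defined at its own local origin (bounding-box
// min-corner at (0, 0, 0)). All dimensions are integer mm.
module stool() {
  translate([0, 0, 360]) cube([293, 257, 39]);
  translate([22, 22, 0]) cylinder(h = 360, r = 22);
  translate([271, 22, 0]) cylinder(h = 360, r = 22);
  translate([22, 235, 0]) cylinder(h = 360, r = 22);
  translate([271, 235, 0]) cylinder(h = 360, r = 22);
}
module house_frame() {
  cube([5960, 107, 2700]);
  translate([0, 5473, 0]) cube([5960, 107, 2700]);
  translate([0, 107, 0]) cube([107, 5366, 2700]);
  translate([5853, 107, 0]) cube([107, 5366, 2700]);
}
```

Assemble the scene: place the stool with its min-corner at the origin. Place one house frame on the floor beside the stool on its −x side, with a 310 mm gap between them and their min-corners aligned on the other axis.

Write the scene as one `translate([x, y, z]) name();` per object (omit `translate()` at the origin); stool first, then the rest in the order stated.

stool();
translate([-6270, 0, 0]) house_frame();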